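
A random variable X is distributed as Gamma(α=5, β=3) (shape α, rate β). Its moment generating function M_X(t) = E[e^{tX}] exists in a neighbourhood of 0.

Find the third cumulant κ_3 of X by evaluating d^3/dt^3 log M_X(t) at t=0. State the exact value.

κ_3 = d^3K/dt^3 |_{t=0} = 10/27

M_X(t) = 243/(3 - t)^5
K_X(t) = log M_X(t) = -5*log(3 - t) + 5*log(3)
dK/dt = -5/(t - 3)
d^2K/dt^2 = 5/(t^2 - 6*t + 9)
d^3K/dt^3 = -10/(t^3 - 9*t^2 + 27*t - 27)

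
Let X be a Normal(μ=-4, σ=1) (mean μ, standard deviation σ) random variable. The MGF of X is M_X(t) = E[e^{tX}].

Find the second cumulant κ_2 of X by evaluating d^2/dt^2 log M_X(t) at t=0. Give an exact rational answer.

M_X(t) = e^(t^2/2 - 4*t)
K_X(t) = log M_X(t) = t^2/2 - 4*t
K′(t) = t - 4
K′′(t) = 1

κ_2 = K′′(0) = 1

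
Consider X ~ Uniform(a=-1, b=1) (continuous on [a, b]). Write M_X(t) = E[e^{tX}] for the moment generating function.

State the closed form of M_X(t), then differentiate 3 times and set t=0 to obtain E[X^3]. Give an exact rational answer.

E[X^3] = d^3M/dt^3 |_{t=0} = 0

M_X(t) = (e^(t) - e^(-t))/(2*t)
dM/dt = (t*e^(2*t) + t - e^(2*t) + 1)*e^(-t)/(2*t^2)
d^2M/dt^2 = (t^2*e^(2*t) - t^2 - 2*t*e^(2*t) - 2*t + 2*e^(2*t) - 2)*e^(-t)/(2*t^3)
d^3M/dt^3 = (t^3*e^(2*t) + t^3 - 3*t^2*e^(2*t) + 3*t^2 + 6*t*e^(2*t) + 6*t - 6*e^(2*t) + 6)*e^(-t)/(2*t^4)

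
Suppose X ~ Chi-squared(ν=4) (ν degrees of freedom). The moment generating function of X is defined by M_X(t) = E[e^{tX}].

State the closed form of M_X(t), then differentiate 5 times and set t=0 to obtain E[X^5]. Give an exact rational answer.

M_X(t) = (1 - 2*t)^(-2)
M′(t) = -4/(8*t^3 - 12*t^2 + 6*t - 1)
M′′(t) = 24/(16*t^4 - 32*t^3 + 24*t^2 - 8*t + 1)
M′′′(t) = -192/(32*t^5 - 80*t^4 + 80*t^3 - 40*t^2 + 10*t - 1)
M′′′′(t) = 1920/(64*t^6 - 192*t^5 + 240*t^4 - 160*t^3 + 60*t^2 - 12*t + 1)
M′′′′′(t) = -23040/(128*t^7 - 448*t^6 + 672*t^5 - 560*t^4 + 280*t^3 - 84*t^2 + 14*t - 1)

E[X^5] = M′′′′′(0) = 23040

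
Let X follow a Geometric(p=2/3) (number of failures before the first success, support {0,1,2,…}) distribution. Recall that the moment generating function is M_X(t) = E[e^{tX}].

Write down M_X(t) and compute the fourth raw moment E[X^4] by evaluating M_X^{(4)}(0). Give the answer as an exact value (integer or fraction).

E[X^4] = M^(4)(0) = 10

M_X(t) = 2/(3*(1 - e^(t)/3))
M^(4)(t) = (-2*e^(4*t) - 66*e^(3*t) - 198*e^(2*t) - 54*e^(t))/(e^(5*t) - 15*e^(4*t) + 90*e^(3*t) - 270*e^(2*t) + 405*e^(t) - 243)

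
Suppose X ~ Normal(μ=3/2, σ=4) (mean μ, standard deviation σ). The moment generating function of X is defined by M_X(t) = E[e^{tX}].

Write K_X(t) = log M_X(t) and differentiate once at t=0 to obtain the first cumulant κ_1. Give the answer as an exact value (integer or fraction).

M_X(t) = e^(8*t^2 + 3*t/2)
K_X(t) = log M_X(t) = 8*t^2 + 3*t/2
dK/dt = 16*t + 3/2

κ_1 = dK/dt |_{t=0} = 3/2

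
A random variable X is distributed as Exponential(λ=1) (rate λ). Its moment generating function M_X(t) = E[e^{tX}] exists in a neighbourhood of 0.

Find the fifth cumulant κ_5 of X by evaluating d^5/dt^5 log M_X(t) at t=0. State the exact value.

M_X(t) = 1/(1 - t)
K_X(t) = log M_X(t) = -log(1 - t)
D^5[K](t) = -24/(t^5 - 5*t^4 + 10*t^3 - 10*t^2 + 5*t - 1)

κ_5 = D^5[K](0) = 24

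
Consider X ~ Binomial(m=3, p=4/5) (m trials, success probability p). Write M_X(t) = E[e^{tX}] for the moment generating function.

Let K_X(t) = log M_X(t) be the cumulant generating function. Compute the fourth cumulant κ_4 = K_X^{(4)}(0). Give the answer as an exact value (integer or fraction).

κ_4 = K′′′′(0) = 12/625

M_X(t) = (4*e^(t)/5 + 1/5)^3
K_X(t) = log M_X(t) = 3*log(4*e^(t)/5 + 1/5)
K′(t) = 12*e^(t)/(4*e^(t) + 1)
K′′(t) = 12*e^(t)/(16*e^(2*t) + 8*e^(t) + 1)
K′′′(t) = (-48*e^(2*t) + 12*e^(t))/(64*e^(3*t) + 48*e^(2*t) + 12*e^(t) + 1)
K′′′′(t) = (192*e^(3*t) - 192*e^(2*t) + 12*e^(t))/(256*e^(4*t) + 256*e^(3*t) + 96*e^(2*t) + 16*e^(t) + 1)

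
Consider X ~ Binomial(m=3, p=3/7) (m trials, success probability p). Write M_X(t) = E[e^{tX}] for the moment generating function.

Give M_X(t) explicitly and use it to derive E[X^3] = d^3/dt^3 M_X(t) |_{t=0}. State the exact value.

M_X(t) = (3*e^(t)/7 + 4/7)^3
M^(3)(t) = 729*e^(3*t)/343 + 864*e^(2*t)/343 + 144*e^(t)/343

E[X^3] = M^(3)(0) = 1737/343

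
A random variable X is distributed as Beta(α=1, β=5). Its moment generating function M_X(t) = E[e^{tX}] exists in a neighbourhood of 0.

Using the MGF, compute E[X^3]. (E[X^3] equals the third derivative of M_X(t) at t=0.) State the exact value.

E[X^3] = M^(3)(0) = 1/56

M_X(t) = ₁F₁(1; 6; t)
M^(3)(t) = ₁F₁(4; 9; t)/56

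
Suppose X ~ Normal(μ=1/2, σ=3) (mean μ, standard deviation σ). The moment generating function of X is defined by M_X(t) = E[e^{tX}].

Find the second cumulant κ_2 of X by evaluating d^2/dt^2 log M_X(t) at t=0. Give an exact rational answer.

κ_2 = K′′(0) = 9

M_X(t) = e^(9*t^2/2 + t/2)
K_X(t) = log M_X(t) = 9*t^2/2 + t/2
K′(t) = 9*t + 1/2
K′′(t) = 9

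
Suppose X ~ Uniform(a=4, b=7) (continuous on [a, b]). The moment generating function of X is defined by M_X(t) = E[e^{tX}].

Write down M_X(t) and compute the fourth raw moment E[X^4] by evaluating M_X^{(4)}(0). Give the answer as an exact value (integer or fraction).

E[X^4] = d^4M/dt^4 |_{t=0} = 5261/5

M_X(t) = (e^(7*t) - e^(4*t))/(3*t)
dM/dt = (7*t*e^(7*t) - 4*t*e^(4*t) - e^(7*t) + e^(4*t))/(3*t^2)
d^2M/dt^2 = (49*t^2*e^(7*t) - 16*t^2*e^(4*t) - 14*t*e^(7*t) + 8*t*e^(4*t) + 2*e^(7*t) - 2*e^(4*t))/(3*t^3)
d^3M/dt^3 = (343*t^3*e^(7*t) - 64*t^3*e^(4*t) - 147*t^2*e^(7*t) + 48*t^2*e^(4*t) + 42*t*e^(7*t) - 24*t*e^(4*t) - 6*e^(7*t) + 6*e^(4*t))/(3*t^4)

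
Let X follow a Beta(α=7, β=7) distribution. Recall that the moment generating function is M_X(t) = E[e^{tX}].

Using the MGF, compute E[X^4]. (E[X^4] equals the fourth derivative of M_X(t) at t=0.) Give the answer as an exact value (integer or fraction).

M_X(t) = ₁F₁(7; 14; t)
dM/dt = ₁F₁(8; 15; t)/2
d^2M/dt^2 = 4*₁F₁(9; 16; t)/15
d^3M/dt^3 = 3*₁F₁(10; 17; t)/20
d^4M/dt^4 = 3*₁F₁(11; 18; t)/34

E[X^4] = d^4M/dt^4 |_{t=0} = 3/34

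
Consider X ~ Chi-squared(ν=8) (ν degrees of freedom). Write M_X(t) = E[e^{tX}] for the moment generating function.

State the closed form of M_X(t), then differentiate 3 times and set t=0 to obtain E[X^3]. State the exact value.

E[X^3] = d^3M/dt^3 |_{t=0} = 960

M_X(t) = (1 - 2*t)^(-4)
dM/dt = -8/(32*t^5 - 80*t^4 + 80*t^3 - 40*t^2 + 10*t - 1)
d^2M/dt^2 = 80/(64*t^6 - 192*t^5 + 240*t^4 - 160*t^3 + 60*t^2 - 12*t + 1)
d^3M/dt^3 = -960/(128*t^7 - 448*t^6 + 672*t^5 - 560*t^4 + 280*t^3 - 84*t^2 + 14*t - 1)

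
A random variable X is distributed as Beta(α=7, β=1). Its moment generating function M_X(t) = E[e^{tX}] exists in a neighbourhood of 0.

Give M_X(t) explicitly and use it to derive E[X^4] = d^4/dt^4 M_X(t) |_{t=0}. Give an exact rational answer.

M_X(t) = ₁F₁(7; 8; t)
M′(t) = 7*₁F₁(8; 9; t)/8
M′′(t) = 7*₁F₁(9; 10; t)/9
M′′′(t) = 7*₁F₁(10; 11; t)/10
M′′′′(t) = 7*₁F₁(11; 12; t)/11

E[X^4] = M′′′′(0) = 7/11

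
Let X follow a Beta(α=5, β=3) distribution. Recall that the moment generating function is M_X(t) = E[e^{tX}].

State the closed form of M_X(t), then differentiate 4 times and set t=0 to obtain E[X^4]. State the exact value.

M_X(t) = ₁F₁(5; 8; t)
dM/dt = 5*₁F₁(6; 9; t)/8
d^2M/dt^2 = 5*₁F₁(7; 10; t)/12
d^3M/dt^3 = 7*₁F₁(8; 11; t)/24
d^4M/dt^4 = 7*₁F₁(9; 12; t)/33

E[X^4] = d^4M/dt^4 |_{t=0} = 7/33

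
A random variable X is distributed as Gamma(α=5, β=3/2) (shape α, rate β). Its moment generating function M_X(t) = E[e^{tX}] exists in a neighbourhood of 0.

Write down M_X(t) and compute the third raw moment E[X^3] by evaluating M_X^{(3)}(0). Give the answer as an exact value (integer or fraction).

E[X^3] = M′′′(0) = 560/9

M_X(t) = 243/(32*(3/2 - t)^5)
M′(t) = 2430/(64*t^6 - 576*t^5 + 2160*t^4 - 4320*t^3 + 4860*t^2 - 2916*t + 729)
M′′(t) = -29160/(128*t^7 - 1344*t^6 + 6048*t^5 - 15120*t^4 + 22680*t^3 - 20412*t^2 + 10206*t - 2187)
M′′′(t) = 408240/(256*t^8 - 3072*t^7 + 16128*t^6 - 48384*t^5 + 90720*t^4 - 108864*t^3 + 81648*t^2 - 34992*t + 6561)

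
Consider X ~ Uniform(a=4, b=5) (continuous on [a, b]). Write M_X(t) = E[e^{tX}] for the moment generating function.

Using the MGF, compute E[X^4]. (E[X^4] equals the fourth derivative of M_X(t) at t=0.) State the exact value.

M_X(t) = (e^(5*t) - e^(4*t))/t
M′(t) = (5*t*e^(5*t) - 4*t*e^(4*t) - e^(5*t) + e^(4*t))/t^2
M′′(t) = (25*t^2*e^(5*t) - 16*t^2*e^(4*t) - 10*t*e^(5*t) + 8*t*e^(4*t) + 2*e^(5*t) - 2*e^(4*t))/t^3
M′′′(t) = (125*t^3*e^(5*t) - 64*t^3*e^(4*t) - 75*t^2*e^(5*t) + 48*t^2*e^(4*t) + 30*t*e^(5*t) - 24*t*e^(4*t) - 6*e^(5*t) + 6*e^(4*t))/t^4

E[X^4] = M′′′′(0) = 2101/5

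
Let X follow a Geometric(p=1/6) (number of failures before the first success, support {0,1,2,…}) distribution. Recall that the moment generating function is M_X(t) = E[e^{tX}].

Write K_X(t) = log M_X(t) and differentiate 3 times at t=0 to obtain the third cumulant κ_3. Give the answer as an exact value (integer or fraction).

M_X(t) = 1/(6*(1 - 5*e^(t)/6))
K_X(t) = log M_X(t) = -log(1 - 5*e^(t)/6) - log(6)
K′(t) = -5*e^(t)/(5*e^(t) - 6)
K′′(t) = 30*e^(t)/(25*e^(2*t) - 60*e^(t) + 36)
K′′′(t) = (-150*e^(2*t) - 180*e^(t))/(125*e^(3*t) - 450*e^(2*t) + 540*e^(t) - 216)

κ_3 = K′′′(0) = 330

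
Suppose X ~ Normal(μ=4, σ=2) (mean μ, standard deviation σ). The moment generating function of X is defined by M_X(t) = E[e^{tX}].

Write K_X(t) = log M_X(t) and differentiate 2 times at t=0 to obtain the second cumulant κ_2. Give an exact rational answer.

M_X(t) = e^(2*t^2 + 4*t)
K_X(t) = log M_X(t) = 2*t^2 + 4*t
D^2[K](t) = 4

κ_2 = D^2[K](0) = 4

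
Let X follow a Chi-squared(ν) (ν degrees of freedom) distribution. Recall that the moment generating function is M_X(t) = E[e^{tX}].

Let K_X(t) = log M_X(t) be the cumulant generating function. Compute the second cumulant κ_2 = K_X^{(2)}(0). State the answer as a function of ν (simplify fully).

κ_2 = K′′(0) = 2*ν

M_X(t) = (1 - 2*t)^(-ν/2)
K_X(t) = log M_X(t) = -ν*log(1 - 2*t)/2
K′(t) = -ν/(2*t - 1)
K′′(t) = 2*ν/(4*t^2 - 4*t + 1)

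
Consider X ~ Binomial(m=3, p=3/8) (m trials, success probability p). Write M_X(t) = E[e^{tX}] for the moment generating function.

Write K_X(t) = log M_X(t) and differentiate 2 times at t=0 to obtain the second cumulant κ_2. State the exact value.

κ_2 = K^(2)(0) = 45/64

M_X(t) = (3*e^(t)/8 + 5/8)^3
K_X(t) = log M_X(t) = 3*log(3*e^(t)/8 + 5/8)
K^(2)(t) = 45*e^(t)/(9*e^(2*t) + 30*e^(t) + 25)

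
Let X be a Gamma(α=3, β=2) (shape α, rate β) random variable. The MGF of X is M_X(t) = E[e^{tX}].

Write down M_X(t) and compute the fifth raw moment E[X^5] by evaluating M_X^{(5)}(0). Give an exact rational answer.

E[X^5] = M′′′′′(0) = 315/4

M_X(t) = 8/(2 - t)^3
M′(t) = 24/(t^4 - 8*t^3 + 24*t^2 - 32*t + 16)
M′′(t) = -96/(t^5 - 10*t^4 + 40*t^3 - 80*t^2 + 80*t - 32)
M′′′(t) = 480/(t^6 - 12*t^5 + 60*t^4 - 160*t^3 + 240*t^2 - 192*t + 64)
M′′′′(t) = -2880/(t^7 - 14*t^6 + 84*t^5 - 280*t^4 + 560*t^3 - 672*t^2 + 448*t - 128)
M′′′′′(t) = 20160/(t^8 - 16*t^7 + 112*t^6 - 448*t^5 + 1120*t^4 - 1792*t^3 + 1792*t^2 - 1024*t + 256)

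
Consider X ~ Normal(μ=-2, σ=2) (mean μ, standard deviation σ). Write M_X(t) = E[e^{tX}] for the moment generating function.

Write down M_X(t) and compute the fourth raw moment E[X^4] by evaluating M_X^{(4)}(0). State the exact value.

E[X^4] = M′′′′(0) = 160

M_X(t) = e^(2*t^2 - 2*t)
M′(t) = 4*t*e^(-2*t)*e^(2*t^2) - 2*e^(-2*t)*e^(2*t^2)
M′′(t) = (16*t^2*e^(2*t^2) - 16*t*e^(2*t^2) + 8*e^(2*t^2))*e^(-2*t)
M′′′(t) = (64*t^3*e^(2*t^2) - 96*t^2*e^(2*t^2) + 96*t*e^(2*t^2) - 32*e^(2*t^2))*e^(-2*t)
M′′′′(t) = (256*t^4*e^(2*t^2) - 512*t^3*e^(2*t^2) + 768*t^2*e^(2*t^2) - 512*t*e^(2*t^2) + 160*e^(2*t^2))*e^(-2*t)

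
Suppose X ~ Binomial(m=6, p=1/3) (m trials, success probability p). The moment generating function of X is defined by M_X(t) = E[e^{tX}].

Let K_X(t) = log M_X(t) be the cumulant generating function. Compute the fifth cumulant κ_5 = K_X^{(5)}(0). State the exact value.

κ_5 = K^(5)(0) = -20/27

M_X(t) = (e^(t)/3 + 2/3)^6
K_X(t) = log M_X(t) = 6*log(e^(t)/3 + 2/3)
K^(5)(t) = (-12*e^(4*t) + 264*e^(3*t) - 528*e^(2*t) + 96*e^(t))/(e^(5*t) + 10*e^(4*t) + 40*e^(3*t) + 80*e^(2*t) + 80*e^(t) + 32)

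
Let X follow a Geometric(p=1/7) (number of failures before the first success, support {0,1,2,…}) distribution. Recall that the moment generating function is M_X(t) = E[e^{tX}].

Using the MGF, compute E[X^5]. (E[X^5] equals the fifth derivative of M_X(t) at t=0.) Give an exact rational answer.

E[X^5] = d^5M/dt^5 |_{t=0} = 1277646

M_X(t) = 1/(7*(1 - 6*e^(t)/7))
dM/dt = 6*e^(t)/(36*e^(2*t) - 84*e^(t) + 49)
d^2M/dt^2 = (-36*e^(2*t) - 42*e^(t))/(216*e^(3*t) - 756*e^(2*t) + 882*e^(t) - 343)
d^3M/dt^3 = (216*e^(3*t) + 1008*e^(2*t) + 294*e^(t))/(1296*e^(4*t) - 6048*e^(3*t) + 10584*e^(2*t) - 8232*e^(t) + 2401)
d^4M/dt^4 = (-1296*e^(4*t) - 16632*e^(3*t) - 19404*e^(2*t) - 2058*e^(t))/(7776*e^(5*t) - 45360*e^(4*t) + 105840*e^(3*t) - 123480*e^(2*t) + 72030*e^(t) - 16807)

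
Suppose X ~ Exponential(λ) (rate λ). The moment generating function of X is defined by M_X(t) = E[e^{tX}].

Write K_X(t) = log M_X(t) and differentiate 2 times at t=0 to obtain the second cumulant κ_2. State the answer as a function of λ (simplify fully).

M_X(t) = λ/(λ - t)
K_X(t) = log M_X(t) = log(λ) - log(λ - t)
K′(t) = -1/(-λ + t)
K′′(t) = 1/(λ^2 - 2*λ*t + t^2)

κ_2 = K′′(0) = λ^(-2)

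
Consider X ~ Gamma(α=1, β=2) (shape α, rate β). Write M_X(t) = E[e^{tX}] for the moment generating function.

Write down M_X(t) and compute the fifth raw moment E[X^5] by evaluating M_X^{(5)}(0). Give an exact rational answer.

M_X(t) = 2/(2 - t)
dM/dt = 2/(t^2 - 4*t + 4)
d^2M/dt^2 = -4/(t^3 - 6*t^2 + 12*t - 8)
d^3M/dt^3 = 12/(t^4 - 8*t^3 + 24*t^2 - 32*t + 16)
d^4M/dt^4 = -48/(t^5 - 10*t^4 + 40*t^3 - 80*t^2 + 80*t - 32)
d^5M/dt^5 = 240/(t^6 - 12*t^5 + 60*t^4 - 160*t^3 + 240*t^2 - 192*t + 64)

E[X^5] = d^5M/dt^5 |_{t=0} = 15/4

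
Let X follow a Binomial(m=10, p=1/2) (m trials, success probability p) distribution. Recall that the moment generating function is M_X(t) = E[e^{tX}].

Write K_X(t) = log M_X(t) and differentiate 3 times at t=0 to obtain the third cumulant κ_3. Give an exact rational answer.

κ_3 = d^3K/dt^3 |_{t=0} = 0

M_X(t) = (e^(t)/2 + 1/2)^10
K_X(t) = log M_X(t) = 10*log(e^(t)/2 + 1/2)
dK/dt = 10*e^(t)/(e^(t) + 1)
d^2K/dt^2 = 10*e^(t)/(e^(2*t) + 2*e^(t) + 1)
d^3K/dt^3 = (-10*e^(2*t) + 10*e^(t))/(e^(3*t) + 3*e^(2*t) + 3*e^(t) + 1)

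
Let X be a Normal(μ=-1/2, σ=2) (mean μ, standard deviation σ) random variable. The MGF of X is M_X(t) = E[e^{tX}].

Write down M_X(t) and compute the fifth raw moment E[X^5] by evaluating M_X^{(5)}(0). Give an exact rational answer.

M_X(t) = e^(2*t^2 - t/2)
D^5[M](t) = (32768*t^5*e^(2*t^2) - 20480*t^4*e^(2*t^2) + 87040*t^3*e^(2*t^2) - 31360*t^2*e^(2*t^2) + 34600*t*e^(2*t^2) - 4001*e^(2*t^2))*e^(-t/2)/32

E[X^5] = D^5[M](0) = -4001/32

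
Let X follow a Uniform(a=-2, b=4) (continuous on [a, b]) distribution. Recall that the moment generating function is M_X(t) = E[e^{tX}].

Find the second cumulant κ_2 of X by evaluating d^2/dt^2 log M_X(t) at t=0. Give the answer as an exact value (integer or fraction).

κ_2 = K^(2)(0) = 3

M_X(t) = (e^(4*t) - e^(-2*t))/(6*t)
K_X(t) = log M_X(t) = -log(t) + log(e^(4*t) - e^(-2*t)) - log(6)
K^(2)(t) = (-36*t^2*e^(6*t) + e^(12*t) - 2*e^(6*t) + 1)/(t^2*e^(12*t) - 2*t^2*e^(6*t) + t^2)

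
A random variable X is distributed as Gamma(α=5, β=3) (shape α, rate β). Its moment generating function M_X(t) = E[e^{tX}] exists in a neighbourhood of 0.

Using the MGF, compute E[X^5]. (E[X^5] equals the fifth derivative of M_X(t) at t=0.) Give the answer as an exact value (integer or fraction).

M_X(t) = 243/(3 - t)^5
M′(t) = 1215/(t^6 - 18*t^5 + 135*t^4 - 540*t^3 + 1215*t^2 - 1458*t + 729)
M′′(t) = -7290/(t^7 - 21*t^6 + 189*t^5 - 945*t^4 + 2835*t^3 - 5103*t^2 + 5103*t - 2187)
M′′′(t) = 51030/(t^8 - 24*t^7 + 252*t^6 - 1512*t^5 + 5670*t^4 - 13608*t^3 + 20412*t^2 - 17496*t + 6561)
M′′′′(t) = -408240/(t^9 - 27*t^8 + 324*t^7 - 2268*t^6 + 10206*t^5 - 30618*t^4 + 61236*t^3 - 78732*t^2 + 59049*t - 19683)
M′′′′′(t) = 3674160/(t^10 - 30*t^9 + 405*t^8 - 3240*t^7 + 17010*t^6 - 61236*t^5 + 153090*t^4 - 262440*t^3 + 295245*t^2 - 196830*t + 59049)

E[X^5] = M′′′′′(0) = 560/9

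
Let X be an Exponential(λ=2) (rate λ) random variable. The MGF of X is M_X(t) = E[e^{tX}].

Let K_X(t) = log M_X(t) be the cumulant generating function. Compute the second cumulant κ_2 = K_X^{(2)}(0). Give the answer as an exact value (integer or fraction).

M_X(t) = 2/(2 - t)
K_X(t) = log M_X(t) = -log(2 - t) + log(2)
dK/dt = -1/(t - 2)
d^2K/dt^2 = 1/(t^2 - 4*t + 4)

κ_2 = d^2K/dt^2 |_{t=0} = 1/4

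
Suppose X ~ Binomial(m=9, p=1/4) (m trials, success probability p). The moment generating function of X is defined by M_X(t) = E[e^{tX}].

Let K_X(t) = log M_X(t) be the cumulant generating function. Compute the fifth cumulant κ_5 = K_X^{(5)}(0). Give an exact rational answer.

M_X(t) = (e^(t)/4 + 3/4)^9
K_X(t) = log M_X(t) = 9*log(e^(t)/4 + 3/4)
K′(t) = 9*e^(t)/(e^(t) + 3)
K′′(t) = 27*e^(t)/(e^(2*t) + 6*e^(t) + 9)
K′′′(t) = (-27*e^(2*t) + 81*e^(t))/(e^(3*t) + 9*e^(2*t) + 27*e^(t) + 27)
K′′′′(t) = (27*e^(3*t) - 324*e^(2*t) + 243*e^(t))/(e^(4*t) + 12*e^(3*t) + 54*e^(2*t) + 108*e^(t) + 81)
K′′′′′(t) = (-27*e^(4*t) + 891*e^(3*t) - 2673*e^(2*t) + 729*e^(t))/(e^(5*t) + 15*e^(4*t) + 90*e^(3*t) + 270*e^(2*t) + 405*e^(t) + 243)

κ_5 = K′′′′′(0) = -135/128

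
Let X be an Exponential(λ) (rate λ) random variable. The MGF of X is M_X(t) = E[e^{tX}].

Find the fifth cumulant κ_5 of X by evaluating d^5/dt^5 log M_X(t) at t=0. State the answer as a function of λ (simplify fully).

κ_5 = K′′′′′(0) = 24/λ^5

M_X(t) = λ/(λ - t)
K_X(t) = log M_X(t) = log(λ) - log(λ - t)
K′(t) = -1/(-λ + t)
K′′(t) = 1/(λ^2 - 2*λ*t + t^2)
K′′′(t) = -2/(-λ^3 + 3*λ^2*t - 3*λ*t^2 + t^3)
K′′′′(t) = 6/(λ^4 - 4*λ^3*t + 6*λ^2*t^2 - 4*λ*t^3 + t^4)
K′′′′′(t) = -24/(-λ^5 + 5*λ^4*t - 10*λ^3*t^2 + 10*λ^2*t^3 - 5*λ*t^4 + t^5)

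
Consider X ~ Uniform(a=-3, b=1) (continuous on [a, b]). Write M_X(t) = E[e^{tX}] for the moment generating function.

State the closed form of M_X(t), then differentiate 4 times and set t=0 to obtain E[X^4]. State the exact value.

E[X^4] = D^4[M](0) = 61/5

M_X(t) = (e^(t) - e^(-3*t))/(4*t)
D^4[M](t) = (t^4*e^(4*t) - 81*t^4 - 4*t^3*e^(4*t) - 108*t^3 + 12*t^2*e^(4*t) - 108*t^2 - 24*t*e^(4*t) - 72*t + 24*e^(4*t) - 24)*e^(-3*t)/(4*t^5)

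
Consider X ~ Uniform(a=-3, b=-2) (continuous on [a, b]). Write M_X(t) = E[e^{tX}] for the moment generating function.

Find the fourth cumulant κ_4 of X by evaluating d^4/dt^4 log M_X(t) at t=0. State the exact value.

M_X(t) = (e^(-2*t) - e^(-3*t))/t
K_X(t) = log M_X(t) = -log(t) + log(e^(-2*t) - e^(-3*t))

κ_4 = K^(4)(0) = -1/120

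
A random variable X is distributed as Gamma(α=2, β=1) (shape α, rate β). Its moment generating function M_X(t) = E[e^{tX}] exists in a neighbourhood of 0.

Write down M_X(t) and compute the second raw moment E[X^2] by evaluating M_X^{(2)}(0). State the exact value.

E[X^2] = M′′(0) = 6

M_X(t) = (1 - t)^(-2)
M′(t) = -2/(t^3 - 3*t^2 + 3*t - 1)
M′′(t) = 6/(t^4 - 4*t^3 + 6*t^2 - 4*t + 1)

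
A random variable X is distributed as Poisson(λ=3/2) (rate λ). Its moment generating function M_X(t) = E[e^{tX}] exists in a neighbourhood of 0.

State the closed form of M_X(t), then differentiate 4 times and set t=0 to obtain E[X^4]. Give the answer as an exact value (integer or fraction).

M_X(t) = e^(3*e^(t)/2 - 3/2)
M^(4)(t) = (81*e^(4*t)*e^(3*e^(t)/2) + 324*e^(3*t)*e^(3*e^(t)/2) + 252*e^(2*t)*e^(3*e^(t)/2) + 24*e^(t)*e^(3*e^(t)/2))*e^(-3/2)/16

E[X^4] = M^(4)(0) = 681/16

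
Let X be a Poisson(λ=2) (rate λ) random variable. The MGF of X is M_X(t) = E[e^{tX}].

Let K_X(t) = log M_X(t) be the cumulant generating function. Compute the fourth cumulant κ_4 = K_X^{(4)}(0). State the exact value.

M_X(t) = e^(2*e^(t) - 2)
K_X(t) = log M_X(t) = 2*e^(t) - 2
K′(t) = 2*e^(t)
K′′(t) = 2*e^(t)
K′′′(t) = 2*e^(t)
K′′′′(t) = 2*e^(t)

κ_4 = K′′′′(0) = 2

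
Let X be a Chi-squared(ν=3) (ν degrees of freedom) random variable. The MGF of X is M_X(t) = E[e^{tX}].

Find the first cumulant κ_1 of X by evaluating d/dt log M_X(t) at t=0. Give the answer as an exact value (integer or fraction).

M_X(t) = (1 - 2*t)^(-3/2)
K_X(t) = log M_X(t) = -3*log(1 - 2*t)/2
D[K](t) = -3/(2*t - 1)

κ_1 = D[K](0) = 3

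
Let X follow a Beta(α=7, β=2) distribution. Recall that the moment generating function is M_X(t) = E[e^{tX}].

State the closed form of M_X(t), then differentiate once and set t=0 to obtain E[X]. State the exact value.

E[X] = D[M](0) = 7/9

M_X(t) = ₁F₁(7; 9; t)
D[M](t) = 7*₁F₁(8; 10; t)/9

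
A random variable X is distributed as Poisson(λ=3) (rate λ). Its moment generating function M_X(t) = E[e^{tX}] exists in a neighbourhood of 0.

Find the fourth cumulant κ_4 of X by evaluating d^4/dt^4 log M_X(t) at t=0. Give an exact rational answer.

M_X(t) = e^(3*e^(t) - 3)
K_X(t) = log M_X(t) = 3*e^(t) - 3
D^4[K](t) = 3*e^(t)

κ_4 = D^4[K](0) = 3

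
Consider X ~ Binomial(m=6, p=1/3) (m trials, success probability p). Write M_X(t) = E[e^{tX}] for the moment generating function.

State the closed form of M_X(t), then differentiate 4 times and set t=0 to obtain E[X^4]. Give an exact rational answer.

M_X(t) = (e^(t)/3 + 2/3)^6
M′(t) = 2*e^(6*t)/243 + 20*e^(5*t)/243 + 80*e^(4*t)/243 + 160*e^(3*t)/243 + 160*e^(2*t)/243 + 64*e^(t)/243
M′′(t) = 4*e^(6*t)/81 + 100*e^(5*t)/243 + 320*e^(4*t)/243 + 160*e^(3*t)/81 + 320*e^(2*t)/243 + 64*e^(t)/243
M′′′(t) = 8*e^(6*t)/27 + 500*e^(5*t)/243 + 1280*e^(4*t)/243 + 160*e^(3*t)/27 + 640*e^(2*t)/243 + 64*e^(t)/243
M′′′′(t) = 16*e^(6*t)/9 + 2500*e^(5*t)/243 + 5120*e^(4*t)/243 + 160*e^(3*t)/9 + 1280*e^(2*t)/243 + 64*e^(t)/243

E[X^4] = M′′′′(0) = 508/9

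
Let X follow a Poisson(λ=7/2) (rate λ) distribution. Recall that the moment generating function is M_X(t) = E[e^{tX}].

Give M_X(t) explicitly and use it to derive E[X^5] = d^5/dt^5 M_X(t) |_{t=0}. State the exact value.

E[X^5] = M^(5)(0) = 105119/32

M_X(t) = e^(7*e^(t)/2 - 7/2)
M^(5)(t) = (16807*e^(5*t)*e^(7*e^(t)/2) + 48020*e^(4*t)*e^(7*e^(t)/2) + 34300*e^(3*t)*e^(7*e^(t)/2) + 5880*e^(2*t)*e^(7*e^(t)/2) + 112*e^(t)*e^(7*e^(t)/2))*e^(-7/2)/32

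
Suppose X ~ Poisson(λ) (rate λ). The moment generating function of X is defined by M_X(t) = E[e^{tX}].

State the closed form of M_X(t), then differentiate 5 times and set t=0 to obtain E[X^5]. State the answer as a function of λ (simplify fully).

E[X^5] = d^5M/dt^5 |_{t=0} = λ*(λ^4 + 10*λ^3 + 25*λ^2 + 15*λ + 1)

M_X(t) = e^(λ*(e^(t) - 1))
dM/dt = λ*e^(-λ)*e^(t)*e^(λ*e^(t))
d^2M/dt^2 = (λ^2*e^(2*t)*e^(λ*e^(t)) + λ*e^(t)*e^(λ*e^(t)))*e^(-λ)
d^3M/dt^3 = (λ^3*e^(3*t)*e^(λ*e^(t)) + 3*λ^2*e^(2*t)*e^(λ*e^(t)) + λ*e^(t)*e^(λ*e^(t)))*e^(-λ)
d^4M/dt^4 = (λ^4*e^(4*t)*e^(λ*e^(t)) + 6*λ^3*e^(3*t)*e^(λ*e^(t)) + 7*λ^2*e^(2*t)*e^(λ*e^(t)) + λ*e^(t)*e^(λ*e^(t)))*e^(-λ)
d^5M/dt^5 = (λ^5*e^(5*t)*e^(λ*e^(t)) + 10*λ^4*e^(4*t)*e^(λ*e^(t)) + 25*λ^3*e^(3*t)*e^(λ*e^(t)) + 15*λ^2*e^(2*t)*e^(λ*e^(t)) + λ*e^(t)*e^(λ*e^(t)))*e^(-λ)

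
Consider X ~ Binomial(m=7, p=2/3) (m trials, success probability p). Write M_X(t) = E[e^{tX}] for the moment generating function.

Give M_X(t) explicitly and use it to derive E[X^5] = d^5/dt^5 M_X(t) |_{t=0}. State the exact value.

E[X^5] = d^5M/dt^5 |_{t=0} = 11494/3

M_X(t) = (2*e^(t)/3 + 1/3)^7
dM/dt = 896*e^(7*t)/2187 + 896*e^(6*t)/729 + 1120*e^(5*t)/729 + 2240*e^(4*t)/2187 + 280*e^(3*t)/729 + 56*e^(2*t)/729 + 14*e^(t)/2187
d^2M/dt^2 = 6272*e^(7*t)/2187 + 1792*e^(6*t)/243 + 5600*e^(5*t)/729 + 8960*e^(4*t)/2187 + 280*e^(3*t)/243 + 112*e^(2*t)/729 + 14*e^(t)/2187
d^3M/dt^3 = 43904*e^(7*t)/2187 + 3584*e^(6*t)/81 + 28000*e^(5*t)/729 + 35840*e^(4*t)/2187 + 280*e^(3*t)/81 + 224*e^(2*t)/729 + 14*e^(t)/2187
d^4M/dt^4 = 307328*e^(7*t)/2187 + 7168*e^(6*t)/27 + 140000*e^(5*t)/729 + 143360*e^(4*t)/2187 + 280*e^(3*t)/27 + 448*e^(2*t)/729 + 14*e^(t)/2187
d^5M/dt^5 = 2151296*e^(7*t)/2187 + 14336*e^(6*t)/9 + 700000*e^(5*t)/729 + 573440*e^(4*t)/2187 + 280*e^(3*t)/9 + 896*e^(2*t)/729 + 14*e^(t)/2187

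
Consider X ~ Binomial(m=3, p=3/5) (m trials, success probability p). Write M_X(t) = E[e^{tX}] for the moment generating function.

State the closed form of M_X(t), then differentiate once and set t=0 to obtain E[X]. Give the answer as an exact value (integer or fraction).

M_X(t) = (3*e^(t)/5 + 2/5)^3
D[M](t) = 81*e^(3*t)/125 + 108*e^(2*t)/125 + 36*e^(t)/125

E[X] = D[M](0) = 9/5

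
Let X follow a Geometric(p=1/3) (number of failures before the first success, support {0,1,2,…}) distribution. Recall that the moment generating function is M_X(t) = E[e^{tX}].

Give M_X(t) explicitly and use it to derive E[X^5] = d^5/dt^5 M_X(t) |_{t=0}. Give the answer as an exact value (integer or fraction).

M_X(t) = 1/(3*(1 - 2*e^(t)/3))
M′(t) = 2*e^(t)/(4*e^(2*t) - 12*e^(t) + 9)
M′′(t) = (-4*e^(2*t) - 6*e^(t))/(8*e^(3*t) - 36*e^(2*t) + 54*e^(t) - 27)
M′′′(t) = (8*e^(3*t) + 48*e^(2*t) + 18*e^(t))/(16*e^(4*t) - 96*e^(3*t) + 216*e^(2*t) - 216*e^(t) + 81)
M′′′′(t) = (-16*e^(4*t) - 264*e^(3*t) - 396*e^(2*t) - 54*e^(t))/(32*e^(5*t) - 240*e^(4*t) + 720*e^(3*t) - 1080*e^(2*t) + 810*e^(t) - 243)
M′′′′′(t) = (32*e^(5*t) + 1248*e^(4*t) + 4752*e^(3*t) + 2808*e^(2*t) + 162*e^(t))/(64*e^(6*t) - 576*e^(5*t) + 2160*e^(4*t) - 4320*e^(3*t) + 4860*e^(2*t) - 2916*e^(t) + 729)

E[X^5] = M′′′′′(0) = 9002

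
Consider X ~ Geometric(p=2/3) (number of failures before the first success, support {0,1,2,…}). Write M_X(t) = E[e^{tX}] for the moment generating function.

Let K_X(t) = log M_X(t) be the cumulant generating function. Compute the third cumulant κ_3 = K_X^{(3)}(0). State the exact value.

M_X(t) = 2/(3*(1 - e^(t)/3))
K_X(t) = log M_X(t) = -log(1 - e^(t)/3) - log(3) + log(2)
K′(t) = -e^(t)/(e^(t) - 3)
K′′(t) = 3*e^(t)/(e^(2*t) - 6*e^(t) + 9)
K′′′(t) = (-3*e^(2*t) - 9*e^(t))/(e^(3*t) - 9*e^(2*t) + 27*e^(t) - 27)

κ_3 = K′′′(0) = 3/2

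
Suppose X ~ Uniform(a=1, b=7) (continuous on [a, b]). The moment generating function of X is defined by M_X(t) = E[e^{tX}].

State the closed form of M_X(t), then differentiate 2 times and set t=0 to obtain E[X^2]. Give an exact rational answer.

E[X^2] = d^2M/dt^2 |_{t=0} = 19

M_X(t) = (e^(7*t) - e^(t))/(6*t)
dM/dt = (7*t*e^(7*t) - t*e^(t) - e^(7*t) + e^(t))/(6*t^2)
d^2M/dt^2 = (49*t^2*e^(7*t) - t^2*e^(t) - 14*t*e^(7*t) + 2*t*e^(t) + 2*e^(7*t) - 2*e^(t))/(6*t^3)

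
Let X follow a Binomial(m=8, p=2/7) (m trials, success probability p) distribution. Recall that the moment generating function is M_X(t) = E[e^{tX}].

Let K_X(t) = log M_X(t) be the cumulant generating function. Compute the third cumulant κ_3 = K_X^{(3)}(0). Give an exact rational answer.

M_X(t) = (2*e^(t)/7 + 5/7)^8
K_X(t) = log M_X(t) = 8*log(2*e^(t)/7 + 5/7)
K^(3)(t) = (-160*e^(2*t) + 400*e^(t))/(8*e^(3*t) + 60*e^(2*t) + 150*e^(t) + 125)

κ_3 = K^(3)(0) = 240/343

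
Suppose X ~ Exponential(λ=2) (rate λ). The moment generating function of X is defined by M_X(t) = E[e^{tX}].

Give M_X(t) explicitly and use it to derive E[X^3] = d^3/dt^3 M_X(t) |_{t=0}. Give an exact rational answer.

M_X(t) = 2/(2 - t)
D^3[M](t) = 12/(t^4 - 8*t^3 + 24*t^2 - 32*t + 16)

E[X^3] = D^3[M](0) = 3/4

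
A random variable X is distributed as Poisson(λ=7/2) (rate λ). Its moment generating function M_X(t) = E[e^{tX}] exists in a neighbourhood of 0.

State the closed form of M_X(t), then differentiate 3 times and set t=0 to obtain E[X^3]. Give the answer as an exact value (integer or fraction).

E[X^3] = M^(3)(0) = 665/8

M_X(t) = e^(7*e^(t)/2 - 7/2)
M^(3)(t) = (343*e^(3*t)*e^(7*e^(t)/2) + 294*e^(2*t)*e^(7*e^(t)/2) + 28*e^(t)*e^(7*e^(t)/2))*e^(-7/2)/8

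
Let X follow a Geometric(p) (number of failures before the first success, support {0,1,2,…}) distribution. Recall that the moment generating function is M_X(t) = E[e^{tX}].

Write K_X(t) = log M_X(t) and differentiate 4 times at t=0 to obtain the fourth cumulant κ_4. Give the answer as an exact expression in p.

κ_4 = D^4[K](0) = (-p^3 + 7*p^2 - 12*p + 6)/p^4

M_X(t) = p/(-(1 - p)*e^(t) + 1)
K_X(t) = log M_X(t) = log(p) - log(-(1 - p)*e^(t) + 1)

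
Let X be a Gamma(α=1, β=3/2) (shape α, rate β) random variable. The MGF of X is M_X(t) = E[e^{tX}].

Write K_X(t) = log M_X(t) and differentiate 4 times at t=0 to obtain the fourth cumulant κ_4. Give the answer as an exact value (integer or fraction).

M_X(t) = 3/(2*(3/2 - t))
K_X(t) = log M_X(t) = -log(3/2 - t) - log(2) + log(3)
K^(4)(t) = 96/(16*t^4 - 96*t^3 + 216*t^2 - 216*t + 81)

κ_4 = K^(4)(0) = 32/27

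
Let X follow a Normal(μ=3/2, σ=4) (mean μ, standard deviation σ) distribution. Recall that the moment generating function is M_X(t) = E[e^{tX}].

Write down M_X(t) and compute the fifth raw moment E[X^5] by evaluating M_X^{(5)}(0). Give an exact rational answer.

E[X^5] = d^5M/dt^5 |_{t=0} = 201843/32

M_X(t) = e^(8*t^2 + 3*t/2)
dM/dt = 16*t*e^(3*t/2)*e^(8*t^2) + 3*e^(3*t/2)*e^(8*t^2)/2
d^2M/dt^2 = 256*t^2*e^(3*t/2)*e^(8*t^2) + 48*t*e^(3*t/2)*e^(8*t^2) + 73*e^(3*t/2)*e^(8*t^2)/4
d^3M/dt^3 = 4096*t^3*e^(3*t/2)*e^(8*t^2) + 1152*t^2*e^(3*t/2)*e^(8*t^2) + 876*t*e^(3*t/2)*e^(8*t^2) + 603*e^(3*t/2)*e^(8*t^2)/8
d^4M/dt^4 = 65536*t^4*e^(3*t/2)*e^(8*t^2) + 24576*t^3*e^(3*t/2)*e^(8*t^2) + 28032*t^2*e^(3*t/2)*e^(8*t^2) + 4824*t*e^(3*t/2)*e^(8*t^2) + 15825*e^(3*t/2)*e^(8*t^2)/16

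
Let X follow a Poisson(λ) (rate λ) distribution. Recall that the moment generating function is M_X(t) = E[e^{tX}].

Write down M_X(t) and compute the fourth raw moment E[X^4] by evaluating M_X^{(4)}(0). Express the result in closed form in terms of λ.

E[X^4] = d^4M/dt^4 |_{t=0} = λ*(λ^3 + 6*λ^2 + 7*λ + 1)

M_X(t) = e^(λ*(e^(t) - 1))
dM/dt = λ*e^(-λ)*e^(t)*e^(λ*e^(t))
d^2M/dt^2 = (λ^2*e^(2*t)*e^(λ*e^(t)) + λ*e^(t)*e^(λ*e^(t)))*e^(-λ)
d^3M/dt^3 = (λ^3*e^(3*t)*e^(λ*e^(t)) + 3*λ^2*e^(2*t)*e^(λ*e^(t)) + λ*e^(t)*e^(λ*e^(t)))*e^(-λ)
d^4M/dt^4 = (λ^4*e^(4*t)*e^(λ*e^(t)) + 6*λ^3*e^(3*t)*e^(λ*e^(t)) + 7*λ^2*e^(2*t)*e^(λ*e^(t)) + λ*e^(t)*e^(λ*e^(t)))*e^(-λ)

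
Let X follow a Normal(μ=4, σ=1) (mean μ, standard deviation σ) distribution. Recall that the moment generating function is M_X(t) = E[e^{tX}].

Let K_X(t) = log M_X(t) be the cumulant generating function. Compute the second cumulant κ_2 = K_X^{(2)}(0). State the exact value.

κ_2 = K′′(0) = 1

M_X(t) = e^(t^2/2 + 4*t)
K_X(t) = log M_X(t) = t^2/2 + 4*t
K′(t) = t + 4
K′′(t) = 1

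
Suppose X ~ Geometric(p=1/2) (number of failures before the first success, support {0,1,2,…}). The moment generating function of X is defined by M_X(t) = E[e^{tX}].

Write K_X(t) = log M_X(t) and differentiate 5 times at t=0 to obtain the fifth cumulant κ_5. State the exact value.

κ_5 = D^5[K](0) = 150

M_X(t) = 1/(2*(1 - e^(t)/2))
K_X(t) = log M_X(t) = -log(1 - e^(t)/2) - log(2)
D^5[K](t) = (-2*e^(4*t) - 44*e^(3*t) - 88*e^(2*t) - 16*e^(t))/(e^(5*t) - 10*e^(4*t) + 40*e^(3*t) - 80*e^(2*t) + 80*e^(t) - 32)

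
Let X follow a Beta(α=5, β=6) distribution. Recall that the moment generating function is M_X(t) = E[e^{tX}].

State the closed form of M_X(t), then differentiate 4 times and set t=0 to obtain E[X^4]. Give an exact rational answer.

M_X(t) = ₁F₁(5; 11; t)
M′(t) = 5*₁F₁(6; 12; t)/11
M′′(t) = 5*₁F₁(7; 13; t)/22
M′′′(t) = 35*₁F₁(8; 14; t)/286
M′′′′(t) = 10*₁F₁(9; 15; t)/143

E[X^4] = M′′′′(0) = 10/143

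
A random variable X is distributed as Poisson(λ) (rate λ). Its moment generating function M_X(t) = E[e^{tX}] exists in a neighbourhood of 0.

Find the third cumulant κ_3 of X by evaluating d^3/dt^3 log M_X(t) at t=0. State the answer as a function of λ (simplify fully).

κ_3 = d^3K/dt^3 |_{t=0} = λ

M_X(t) = e^(λ*(e^(t) - 1))
K_X(t) = log M_X(t) = λ*(e^(t) - 1)
dK/dt = λ*e^(t)
d^2K/dt^2 = λ*e^(t)
d^3K/dt^3 = λ*e^(t)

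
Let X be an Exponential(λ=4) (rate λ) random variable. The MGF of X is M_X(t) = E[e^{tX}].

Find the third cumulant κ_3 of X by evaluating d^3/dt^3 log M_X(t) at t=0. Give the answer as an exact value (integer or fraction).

κ_3 = K^(3)(0) = 1/32

M_X(t) = 4/(4 - t)
K_X(t) = log M_X(t) = -log(4 - t) + 2*log(2)
K^(3)(t) = -2/(t^3 - 12*t^2 + 48*t - 64)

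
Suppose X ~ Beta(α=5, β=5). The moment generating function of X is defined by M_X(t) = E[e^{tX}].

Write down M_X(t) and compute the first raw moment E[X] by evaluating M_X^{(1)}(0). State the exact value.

E[X] = M′(0) = 1/2

M_X(t) = ₁F₁(5; 10; t)
M′(t) = ₁F₁(6; 11; t)/2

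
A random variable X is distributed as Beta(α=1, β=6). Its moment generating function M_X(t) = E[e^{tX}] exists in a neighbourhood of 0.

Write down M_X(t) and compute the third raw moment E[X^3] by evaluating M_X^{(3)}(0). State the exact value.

M_X(t) = ₁F₁(1; 7; t)
D^3[M](t) = ₁F₁(4; 10; t)/84

E[X^3] = D^3[M](0) = 1/84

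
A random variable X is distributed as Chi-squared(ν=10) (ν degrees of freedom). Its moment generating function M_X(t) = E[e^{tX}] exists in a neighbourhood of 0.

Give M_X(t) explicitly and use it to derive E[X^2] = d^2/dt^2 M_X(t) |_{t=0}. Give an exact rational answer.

E[X^2] = d^2M/dt^2 |_{t=0} = 120

M_X(t) = (1 - 2*t)^(-5)
dM/dt = 10/(64*t^6 - 192*t^5 + 240*t^4 - 160*t^3 + 60*t^2 - 12*t + 1)
d^2M/dt^2 = -120/(128*t^7 - 448*t^6 + 672*t^5 - 560*t^4 + 280*t^3 - 84*t^2 + 14*t - 1)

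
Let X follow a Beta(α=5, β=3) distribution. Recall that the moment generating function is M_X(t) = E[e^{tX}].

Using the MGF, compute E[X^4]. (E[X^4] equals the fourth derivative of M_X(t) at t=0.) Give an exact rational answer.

M_X(t) = ₁F₁(5; 8; t)
M′(t) = 5*₁F₁(6; 9; t)/8
M′′(t) = 5*₁F₁(7; 10; t)/12
M′′′(t) = 7*₁F₁(8; 11; t)/24
M′′′′(t) = 7*₁F₁(9; 12; t)/33

E[X^4] = M′′′′(0) = 7/33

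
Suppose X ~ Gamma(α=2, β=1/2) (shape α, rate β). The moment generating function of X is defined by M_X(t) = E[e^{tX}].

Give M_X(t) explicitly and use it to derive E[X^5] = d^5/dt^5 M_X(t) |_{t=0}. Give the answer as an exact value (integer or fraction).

M_X(t) = 1/(4*(1/2 - t)^2)
M′(t) = -4/(8*t^3 - 12*t^2 + 6*t - 1)
M′′(t) = 24/(16*t^4 - 32*t^3 + 24*t^2 - 8*t + 1)
M′′′(t) = -192/(32*t^5 - 80*t^4 + 80*t^3 - 40*t^2 + 10*t - 1)
M′′′′(t) = 1920/(64*t^6 - 192*t^5 + 240*t^4 - 160*t^3 + 60*t^2 - 12*t + 1)
M′′′′′(t) = -23040/(128*t^7 - 448*t^6 + 672*t^5 - 560*t^4 + 280*t^3 - 84*t^2 + 14*t - 1)

E[X^5] = M′′′′′(0) = 23040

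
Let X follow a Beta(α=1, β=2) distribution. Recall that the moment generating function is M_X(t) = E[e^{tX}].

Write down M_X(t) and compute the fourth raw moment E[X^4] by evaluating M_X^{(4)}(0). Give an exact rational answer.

E[X^4] = d^4M/dt^4 |_{t=0} = 1/15

M_X(t) = ₁F₁(1; 3; t)
dM/dt = ₁F₁(2; 4; t)/3
d^2M/dt^2 = ₁F₁(3; 5; t)/6
d^3M/dt^3 = ₁F₁(4; 6; t)/10
d^4M/dt^4 = ₁F₁(5; 7; t)/15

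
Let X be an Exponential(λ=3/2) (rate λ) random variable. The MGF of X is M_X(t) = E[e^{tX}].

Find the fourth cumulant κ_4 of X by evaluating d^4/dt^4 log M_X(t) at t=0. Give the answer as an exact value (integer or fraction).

M_X(t) = 3/(2*(3/2 - t))
K_X(t) = log M_X(t) = -log(3/2 - t) - log(2) + log(3)
K′(t) = -2/(2*t - 3)
K′′(t) = 4/(4*t^2 - 12*t + 9)
K′′′(t) = -16/(8*t^3 - 36*t^2 + 54*t - 27)
K′′′′(t) = 96/(16*t^4 - 96*t^3 + 216*t^2 - 216*t + 81)

κ_4 = K′′′′(0) = 32/27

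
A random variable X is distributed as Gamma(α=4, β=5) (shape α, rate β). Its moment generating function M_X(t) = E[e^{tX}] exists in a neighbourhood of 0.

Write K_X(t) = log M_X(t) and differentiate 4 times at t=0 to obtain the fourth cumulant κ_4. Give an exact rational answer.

M_X(t) = 625/(5 - t)^4
K_X(t) = log M_X(t) = -4*log(5 - t) + 4*log(5)
K′(t) = -4/(t - 5)
K′′(t) = 4/(t^2 - 10*t + 25)
K′′′(t) = -8/(t^3 - 15*t^2 + 75*t - 125)
K′′′′(t) = 24/(t^4 - 20*t^3 + 150*t^2 - 500*t + 625)

κ_4 = K′′′′(0) = 24/625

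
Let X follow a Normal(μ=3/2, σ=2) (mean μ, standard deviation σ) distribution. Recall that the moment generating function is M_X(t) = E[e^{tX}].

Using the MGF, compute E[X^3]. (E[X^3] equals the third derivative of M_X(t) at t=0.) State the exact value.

M_X(t) = e^(2*t^2 + 3*t/2)
dM/dt = 4*t*e^(3*t/2)*e^(2*t^2) + 3*e^(3*t/2)*e^(2*t^2)/2
d^2M/dt^2 = 16*t^2*e^(3*t/2)*e^(2*t^2) + 12*t*e^(3*t/2)*e^(2*t^2) + 25*e^(3*t/2)*e^(2*t^2)/4
d^3M/dt^3 = 64*t^3*e^(3*t/2)*e^(2*t^2) + 72*t^2*e^(3*t/2)*e^(2*t^2) + 75*t*e^(3*t/2)*e^(2*t^2) + 171*e^(3*t/2)*e^(2*t^2)/8

E[X^3] = d^3M/dt^3 |_{t=0} = 171/8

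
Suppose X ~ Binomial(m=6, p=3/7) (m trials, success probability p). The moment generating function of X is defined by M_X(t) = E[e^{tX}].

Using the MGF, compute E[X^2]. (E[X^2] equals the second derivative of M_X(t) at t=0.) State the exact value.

M_X(t) = (3*e^(t)/7 + 4/7)^6
D^2[M](t) = 26244*e^(6*t)/117649 + 145800*e^(5*t)/117649 + 311040*e^(4*t)/117649 + 311040*e^(3*t)/117649 + 138240*e^(2*t)/117649 + 18432*e^(t)/117649

E[X^2] = D^2[M](0) = 396/49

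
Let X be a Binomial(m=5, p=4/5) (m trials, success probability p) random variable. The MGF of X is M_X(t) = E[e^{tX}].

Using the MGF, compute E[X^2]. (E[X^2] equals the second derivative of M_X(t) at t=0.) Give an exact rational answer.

E[X^2] = d^2M/dt^2 |_{t=0} = 84/5

M_X(t) = (4*e^(t)/5 + 1/5)^5
dM/dt = 1024*e^(5*t)/625 + 1024*e^(4*t)/625 + 384*e^(3*t)/625 + 64*e^(2*t)/625 + 4*e^(t)/625
d^2M/dt^2 = 1024*e^(5*t)/125 + 4096*e^(4*t)/625 + 1152*e^(3*t)/625 + 128*e^(2*t)/625 + 4*e^(t)/625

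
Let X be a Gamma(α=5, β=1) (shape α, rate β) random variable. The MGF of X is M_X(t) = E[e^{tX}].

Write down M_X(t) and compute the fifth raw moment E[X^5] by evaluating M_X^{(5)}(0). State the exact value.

M_X(t) = (1 - t)^(-5)
M^(5)(t) = 15120/(t^10 - 10*t^9 + 45*t^8 - 120*t^7 + 210*t^6 - 252*t^5 + 210*t^4 - 120*t^3 + 45*t^2 - 10*t + 1)

E[X^5] = M^(5)(0) = 15120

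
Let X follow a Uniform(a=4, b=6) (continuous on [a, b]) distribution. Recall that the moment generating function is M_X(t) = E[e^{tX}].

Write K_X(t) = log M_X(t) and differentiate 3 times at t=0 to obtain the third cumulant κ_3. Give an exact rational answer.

M_X(t) = (e^(6*t) - e^(4*t))/(2*t)
K_X(t) = log M_X(t) = -log(t) + log(e^(6*t) - e^(4*t)) - log(2)
K′(t) = (6*t*e^(2*t) - 4*t - e^(2*t) + 1)/(t*e^(2*t) - t)
K′′(t) = (-4*t^2*e^(2*t) + e^(4*t) - 2*e^(2*t) + 1)/(t^2*e^(4*t) - 2*t^2*e^(2*t) + t^2)
K′′′(t) = (8*t^3*e^(4*t) + 8*t^3*e^(2*t) - 2*e^(6*t) + 6*e^(4*t) - 6*e^(2*t) + 2)/(t^3*e^(6*t) - 3*t^3*e^(4*t) + 3*t^3*e^(2*t) - t^3)

κ_3 = K′′′(0) = 0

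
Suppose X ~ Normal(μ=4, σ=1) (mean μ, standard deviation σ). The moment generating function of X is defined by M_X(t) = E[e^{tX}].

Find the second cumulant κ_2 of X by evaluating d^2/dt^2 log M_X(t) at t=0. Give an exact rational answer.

κ_2 = K^(2)(0) = 1

M_X(t) = e^(t^2/2 + 4*t)
K_X(t) = log M_X(t) = t^2/2 + 4*t
K^(2)(t) = 1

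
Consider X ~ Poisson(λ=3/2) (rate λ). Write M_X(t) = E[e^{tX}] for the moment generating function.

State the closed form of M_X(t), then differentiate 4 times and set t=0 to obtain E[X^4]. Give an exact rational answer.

E[X^4] = M′′′′(0) = 681/16

M_X(t) = e^(3*e^(t)/2 - 3/2)
M′(t) = 3*e^(-3/2)*e^(t)*e^(3*e^(t)/2)/2
M′′(t) = (9*e^(2*t)*e^(3*e^(t)/2) + 6*e^(t)*e^(3*e^(t)/2))*e^(-3/2)/4
M′′′(t) = (27*e^(3*t)*e^(3*e^(t)/2) + 54*e^(2*t)*e^(3*e^(t)/2) + 12*e^(t)*e^(3*e^(t)/2))*e^(-3/2)/8
M′′′′(t) = (81*e^(4*t)*e^(3*e^(t)/2) + 324*e^(3*t)*e^(3*e^(t)/2) + 252*e^(2*t)*e^(3*e^(t)/2) + 24*e^(t)*e^(3*e^(t)/2))*e^(-3/2)/16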